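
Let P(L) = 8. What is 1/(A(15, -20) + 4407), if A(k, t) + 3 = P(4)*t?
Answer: 1/4244 ≈ 0.00023563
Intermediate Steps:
A(k, t) = -3 + 8*t
1/(A(15, -20) + 4407) = 1/((-3 + 8*(-20)) + 4407) = 1/((-3 - 160) + 4407) = 1/(-163 + 4407) = 1/4244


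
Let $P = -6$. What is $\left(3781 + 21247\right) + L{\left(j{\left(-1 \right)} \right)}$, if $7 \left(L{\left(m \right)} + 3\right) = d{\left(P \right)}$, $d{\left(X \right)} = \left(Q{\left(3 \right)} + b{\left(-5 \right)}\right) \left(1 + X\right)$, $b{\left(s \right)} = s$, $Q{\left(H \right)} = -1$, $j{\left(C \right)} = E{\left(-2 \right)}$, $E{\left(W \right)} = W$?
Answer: $\frac{175205}{7} \approx 25029.0$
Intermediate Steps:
$j{\left(C \right)} = -2$
$d{\left(X \right)} = -6 - 6 X$ ($d{\left(X \right)} = \left(-1 - 5\right) \left(1 + X\right) = - 6 \left(1 + X\right) = -6 - 6 X$)
$L{\left(m \right)} = \frac{9}{7}$ ($L{\left(m \right)} = -3 + \frac{-6 - -36}{7} = -3 + \frac{-6 + 36}{7} = -3 + \frac{1}{7} \cdot 30 = -3 + \frac{30}{7} = \frac{9}{7}$)
$\left(3781 + 21247\right) + L{\left(j{\left(-1 \right)} \right)} = \left(3781 + 21247\right) + \frac{9}{7} = 25028 + \frac{9}{7} = \frac{175205}{7}$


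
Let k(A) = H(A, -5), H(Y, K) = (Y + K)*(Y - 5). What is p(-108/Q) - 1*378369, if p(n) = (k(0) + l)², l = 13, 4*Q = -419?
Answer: -376925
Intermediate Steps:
Q = -419/4 (Q = (¼)*(-419) = -419/4 ≈ -104.75)
H(Y, K) = (-5 + Y)*(K + Y) (H(Y, K) = (K + Y)*(-5 + Y) = (-5 + Y)*(K + Y))
k(A) = 25 + A² - 10*A (k(A) = A² - 5*(-5) - 5*A - 5*A = A² + 25 - 5*A - 5*A = 25 + A² - 10*A)
p(n) = 1444 (p(n) = ((25 + 0² - 10*0) + 13)² = ((25 + 0 + 0) + 13)² = (25 + 13)² = 38² = 1444)
p(-108/Q) - 1*378369 = 1444 - 1*378369 = 1444 - 378369 = -376925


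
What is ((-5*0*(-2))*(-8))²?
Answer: 0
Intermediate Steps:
((-5*0*(-2))*(-8))² = ((0*(-2))*(-8))² = (0*(-8))² = 0² = 0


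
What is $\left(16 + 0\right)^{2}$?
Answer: $256$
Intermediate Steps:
$\left(16 + 0\right)^{2} = 16^{2} = 256$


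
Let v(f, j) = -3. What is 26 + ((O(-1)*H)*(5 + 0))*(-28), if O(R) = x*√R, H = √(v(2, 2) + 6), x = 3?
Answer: 26 - 420*I*√3 ≈ 26.0 - 727.46*I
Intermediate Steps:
H = √3 (H = √(-3 + 6) = √3 ≈ 1.7320)
O(R) = 3*√R
26 + ((O(-1)*H)*(5 + 0))*(-28) = 26 + (((3*√(-1))*√3)*(5 + 0))*(-28) = 26 + (((3*I)*√3)*5)*(-28) = 26 + ((3*I*√3)*5)*(-28) = 26 + (15*I*√3)*(-28) = 26 - 420*I*√3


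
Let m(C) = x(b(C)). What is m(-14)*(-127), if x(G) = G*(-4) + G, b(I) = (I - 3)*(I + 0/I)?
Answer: 90678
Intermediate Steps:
b(I) = I*(-3 + I) (b(I) = (-3 + I)*(I + 0) = (-3 + I)*I = I*(-3 + I))
x(G) = -3*G (x(G) = -4*G + G = -3*G)
m(C) = -3*C*(-3 + C)
m(-14)*(-127) = (3*(-14)*(3 - 1*(-14)))*(-127) = (3*(-14)*(3 + 14))*(-127) = (3*(-14)*17)*(-127) = -714*(-127) = 90678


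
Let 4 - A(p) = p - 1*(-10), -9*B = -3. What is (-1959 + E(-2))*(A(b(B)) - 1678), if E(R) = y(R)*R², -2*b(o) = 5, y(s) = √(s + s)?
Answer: 6588117/2 - 13452*I ≈ 3.2941e+6 - 13452.0*I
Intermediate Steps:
B = ⅓ (B = -⅑*(-3) = ⅓ ≈ 0.33333)
y(s) = √2*√s (y(s) = √(2*s) = √2*√s)
b(o) = -5/2 (b(o) = -½*5 = -5/2)
A(p) = -6 - p (A(p) = 4 - (p - 1*(-10)) = 4 - (p + 10) = 4 - (10 + p) = 4 + (-10 - p) = -6 - p)
E(R) = √2*R^(5/2) (E(R) = (√2*√R)*R² = √2*R^(5/2))
(-1959 + E(-2))*(A(b(B)) - 1678) = (-1959 + √2*(-2)^(5/2))*((-6 - 1*(-5/2)) - 1678) = (-1959 + √2*(4*I*√2))*((-6 + 5/2) - 1678) = (-1959 + 8*I)*(-7/2 - 1678) = (-1959 + 8*I)*(-3363/2) = 6588117/2 - 13452*I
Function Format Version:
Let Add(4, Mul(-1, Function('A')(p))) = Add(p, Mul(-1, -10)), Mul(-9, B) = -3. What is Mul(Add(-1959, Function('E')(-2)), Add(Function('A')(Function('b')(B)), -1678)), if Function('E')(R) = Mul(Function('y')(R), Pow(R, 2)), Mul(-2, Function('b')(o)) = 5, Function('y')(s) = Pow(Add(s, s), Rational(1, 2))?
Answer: Add(Rational(6588117, 2), Mul(-13452, I)) ≈ Add(3.2941e+6, Mul(-13452., I))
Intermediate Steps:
B = Rational(1, 3) (B = Mul(Rational(-1, 9), -3) = Rational(1, 3) ≈ 0.33333)
Function('y')(s) = Mul(Pow(2, Rational(1, 2)), Pow(s, Rational(1, 2))) (Function('y')(s) = Pow(Mul(2, s), Rational(1, 2)) = Mul(Pow(2, Rational(1, 2)), Pow(s, Rational(1, 2))))
Function('b')(o) = Rational(-5, 2) (Function('b')(o) = Mul(Rational(-1, 2), 5) = Rational(-5, 2))
Function('A')(p) = Add(-6, Mul(-1, p)) (Function('A')(p) = Add(4, Mul(-1, Add(p, Mul(-1, -10)))) = Add(4, Mul(-1, Add(p, 10))) = Add(4, Mul(-1, Add(10, p))) = Add(4, Add(-10, Mul(-1, p))) = Add(-6, Mul(-1, p)))
Function('E')(R) = Mul(Pow(2, Rational(1, 2)), Pow(R, Rational(5, 2))) (Function('E')(R) = Mul(Mul(Pow(2, Rational(1, 2)), Pow(R, Rational(1, 2))), Pow(R, 2)) = Mul(Pow(2, Rational(1, 2)), Pow(R, Rational(5, 2))))
Mul(Add(-1959, Function('E')(-2)), Add(Function('A')(Function('b')(B)), -1678)) = Mul(Add(-1959, Mul(Pow(2, Rational(1, 2)), Pow(-2, Rational(5, 2)))), Add(Add(-6, Mul(-1, Rational(-5, 2))), -1678)) = Mul(Add(-1959, Mul(Pow(2, Rational(1, 2)), Mul(4, I, Pow(2, Rational(1, 2))))), Add(Add(-6, Rational(5, 2)), -1678)) = Mul(Add(-1959, Mul(8, I)), Add(Rational(-7, 2), -1678)) = Mul(Add(-1959, Mul(8, I)), Rational(-3363, 2)) = Add(Rational(6588117, 2), Mul(-13452, I))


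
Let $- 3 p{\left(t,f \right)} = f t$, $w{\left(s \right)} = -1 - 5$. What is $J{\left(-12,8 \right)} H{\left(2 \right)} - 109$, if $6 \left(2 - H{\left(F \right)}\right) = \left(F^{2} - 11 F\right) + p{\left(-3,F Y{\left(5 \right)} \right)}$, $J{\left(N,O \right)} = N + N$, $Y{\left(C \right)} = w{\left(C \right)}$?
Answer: $-277$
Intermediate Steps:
$w{\left(s \right)} = -6$ ($w{\left(s \right)} = -1 - 5 = -6$)
$Y{\left(C \right)} = -6$
$J{\left(N,O \right)} = 2 N$
$p{\left(t,f \right)} = - \frac{f t}{3}$
$H{\left(F \right)} = 2 - \frac{F^{2}}{6} + \frac{17 F}{6}$ ($H{\left(F \right)} = 2 - \frac{\left(F^{2} - 11 F\right) - \frac{1}{3} F \left(-6\right) \left(-3\right)}{6} = 2 - \frac{\left(F^{2} - 11 F\right) - \frac{1}{3} \left(- 6 F\right) \left(-3\right)}{6} = 2 - \frac{\left(F^{2} - 11 F\right) - 6 F}{6} = 2 - \frac{F^{2} - 17 F}{6} = 2 - \left(- \frac{17 F}{6} + \frac{F^{2}}{6}\right) = 2 - \frac{F^{2}}{6} + \frac{17 F}{6}$)
$J{\left(-12,8 \right)} H{\left(2 \right)} - 109 = 2 \left(-12\right) \left(2 - \frac{2^{2}}{6} + \frac{17}{6} \cdot 2\right) - 109 = - 24 \left(2 - \frac{2}{3} + \frac{17}{3}\right) - 109 = \left(-24\right) 7 - 109 = -168 - 109 = -277$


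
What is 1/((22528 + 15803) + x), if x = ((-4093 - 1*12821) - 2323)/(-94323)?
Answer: 94323/3615514150 ≈ 2.6088e-5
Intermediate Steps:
x = 19237/94323 (x = ((-4093 - 12821) - 2323)*(-1/94323) = (-16914 - 2323)*(-1/94323) = -19237*(-1/94323) = 19237/94323 ≈ 0.20395)
1/((22528 + 15803) + x) = 1/((22528 + 15803) + 19237/94323) = 1/(38331 + 19237/94323) = 1/(3615514150/94323) = 94323/3615514150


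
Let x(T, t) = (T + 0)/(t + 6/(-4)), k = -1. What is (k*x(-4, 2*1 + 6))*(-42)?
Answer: -336/13 ≈ -25.846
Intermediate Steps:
x(T, t) = T/(-3/2 + t) (x(T, t) = T/(t + 6*(-¼)) = T/(t - 3/2) = T/(-3/2 + t))
(k*x(-4, 2*1 + 6))*(-42) = -2*(-4)/(-3 + 2*(2*1 + 6))*(-42) = -2*(-4)/(-3 + 2*(2 + 6))*(-42) = -2*(-4)/(-3 + 2*8)*(-42) = -2*(-4)/(-3 + 16)*(-42) = -2*(-4)/13*(-42) = -1*(-8/13)*(-42) = (8/13)*(-42) = -336/13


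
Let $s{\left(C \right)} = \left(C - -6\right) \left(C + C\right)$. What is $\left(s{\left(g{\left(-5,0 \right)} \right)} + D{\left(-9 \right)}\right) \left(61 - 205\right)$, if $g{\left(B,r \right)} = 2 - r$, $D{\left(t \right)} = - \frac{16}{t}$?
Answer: $-4864$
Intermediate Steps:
$s{\left(C \right)} = 2 C \left(6 + C\right)$ ($s{\left(C \right)} = \left(C + 6\right) 2 C = \left(6 + C\right) 2 C = 2 C \left(6 + C\right)$)
$\left(s{\left(g{\left(-5,0 \right)} \right)} + D{\left(-9 \right)}\right) \left(61 - 205\right) = \left(2 \left(2 - 0\right) \left(6 + \left(2 - 0\right)\right) - \frac{16}{-9}\right) \left(61 - 205\right) = \left(2 \left(2 + 0\right) \left(6 + \left(2 + 0\right)\right) - - \frac{16}{9}\right) \left(-144\right) = \left(2 \cdot 2 \left(6 + 2\right) + \frac{16}{9}\right) \left(-144\right) = \left(2 \cdot 2 \cdot 8 + \frac{16}{9}\right) \left(-144\right) = \left(32 + \frac{16}{9}\right) \left(-144\right) = \frac{304}{9} \left(-144\right) = -4864$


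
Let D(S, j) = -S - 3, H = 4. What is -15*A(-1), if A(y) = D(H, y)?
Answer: 105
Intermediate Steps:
D(S, j) = -3 - S
A(y) = -7 (A(y) = -3 - 1*4 = -3 - 4 = -7)
-15*A(-1) = -15*(-7) = 105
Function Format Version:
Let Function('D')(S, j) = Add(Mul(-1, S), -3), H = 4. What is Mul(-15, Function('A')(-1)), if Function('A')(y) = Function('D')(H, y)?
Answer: 105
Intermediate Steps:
Function('D')(S, j) = Add(-3, Mul(-1, S))
Function('A')(y) = -7 (Function('A')(y) = Add(-3, Mul(-1, 4)) = Add(-3, -4) = -7)
Mul(-15, Function('A')(-1)) = Mul(-15, -7) = 105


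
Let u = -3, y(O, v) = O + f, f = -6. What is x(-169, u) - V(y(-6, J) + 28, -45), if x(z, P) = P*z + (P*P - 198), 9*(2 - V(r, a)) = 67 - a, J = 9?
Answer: 2956/9 ≈ 328.44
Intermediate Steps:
y(O, v) = -6 + O (y(O, v) = O - 6 = -6 + O)
V(r, a) = -49/9 + a/9 (V(r, a) = 2 - (67 - a)/9 = 2 + (-67/9 + a/9) = -49/9 + a/9)
x(z, P) = -198 + P² + P*z (x(z, P) = P*z + (P² - 198) = P*z + (-198 + P²) = -198 + P² + P*z)
x(-169, u) - V(y(-6, J) + 28, -45) = (-198 + (-3)² - 3*(-169)) - (-49/9 + (⅑)*(-45)) = (-198 + 9 + 507) - (-49/9 - 5) = 318 - 1*(-94/9) = 318 + 94/9 = 2956/9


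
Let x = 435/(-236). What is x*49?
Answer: -21315/236 ≈ -90.318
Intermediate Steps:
x = -435/236 (x = 435*(-1/236) = -435/236 ≈ -1.8432)
x*49 = -435/236*49 = -21315/236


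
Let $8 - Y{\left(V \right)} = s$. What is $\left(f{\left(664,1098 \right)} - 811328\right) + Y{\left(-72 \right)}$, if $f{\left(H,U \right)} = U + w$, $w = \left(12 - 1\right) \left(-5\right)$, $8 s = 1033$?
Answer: $- \frac{6483249}{8} \approx -8.1041 \cdot 10^{5}$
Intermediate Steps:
$s = \frac{1033}{8}$ ($s = \frac{1}{8} \cdot 1033 = \frac{1033}{8} \approx 129.13$)
$w = -55$ ($w = 11 \left(-5\right) = -55$)
$Y{\left(V \right)} = - \frac{969}{8}$ ($Y{\left(V \right)} = 8 - \frac{1033}{8} = - \frac{969}{8}$)
$f{\left(H,U \right)} = -55 + U$ ($f{\left(H,U \right)} = U - 55 = -55 + U$)
$\left(f{\left(664,1098 \right)} - 811328\right) + Y{\left(-72 \right)} = \left(\left(-55 + 1098\right) - 811328\right) - \frac{969}{8} = \left(1043 - 811328\right) - \frac{969}{8} = -810285 - \frac{969}{8} = - \frac{6483249}{8}$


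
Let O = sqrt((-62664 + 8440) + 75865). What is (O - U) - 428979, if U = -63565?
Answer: -365414 + sqrt(21641) ≈ -3.6527e+5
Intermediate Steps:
O = sqrt(21641) (O = sqrt(-54224 + 75865) = sqrt(21641) ≈ 147.11)
(O - U) - 428979 = (sqrt(21641) - 1*(-63565)) - 428979 = (sqrt(21641) + 63565) - 428979 = (63565 + sqrt(21641)) - 428979 = -365414 + sqrt(21641)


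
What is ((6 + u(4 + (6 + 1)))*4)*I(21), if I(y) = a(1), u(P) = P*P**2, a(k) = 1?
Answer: 5348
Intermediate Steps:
u(P) = P**3
I(y) = 1
((6 + u(4 + (6 + 1)))*4)*I(21) = ((6 + (4 + (6 + 1))**3)*4)*1 = ((6 + (4 + 7)**3)*4)*1 = ((6 + 11**3)*4)*1 = ((6 + 1331)*4)*1 = (1337*4)*1 = 5348*1 = 5348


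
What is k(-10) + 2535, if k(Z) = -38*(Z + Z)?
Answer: 3295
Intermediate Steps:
k(Z) = -76*Z
k(-10) + 2535 = -76*(-10) + 2535 = 760 + 2535 = 3295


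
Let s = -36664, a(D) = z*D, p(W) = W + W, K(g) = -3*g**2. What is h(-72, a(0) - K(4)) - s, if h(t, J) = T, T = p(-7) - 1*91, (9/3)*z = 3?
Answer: 36559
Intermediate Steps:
z = 1 (z = (1/3)*3 = 1)
p(W) = 2*W
T = -105 (T = 2*(-7) - 1*91 = -14 - 91 = -105)
a(D) = D (a(D) = 1*D = D)
h(t, J) = -105
h(-72, a(0) - K(4)) - s = -105 - 1*(-36664) = -105 + 36664 = 36559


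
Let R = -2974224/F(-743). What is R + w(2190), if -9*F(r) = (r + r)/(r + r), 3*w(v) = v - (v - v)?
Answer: 26768746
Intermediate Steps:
w(v) = v/3 (w(v) = (v - (v - v))/3 = (v - 1*0)/3 = (v + 0)/3 = v/3)
F(r) = -⅑ (F(r) = -(r + r)/(9*(r + r)) = -2*r/(9*(2*r)) = -2*r*1/(2*r)/9 = -⅑*1 = -⅑)
R = 26768016 (R = -2974224/(-⅑) = -2974224*(-9) = 26768016)
R + w(2190) = 26768016 + (⅓)*2190 = 26768016 + 730 = 26768746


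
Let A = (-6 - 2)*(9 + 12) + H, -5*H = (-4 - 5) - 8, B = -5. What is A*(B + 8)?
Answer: -2469/5 ≈ -493.80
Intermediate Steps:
H = 17/5 (H = -((-4 - 5) - 8)/5 = -(-9 - 8)/5 = -⅕*(-17) = 17/5 ≈ 3.4000)
A = -823/5 (A = (-6 - 2)*(9 + 12) + 17/5 = -8*21 + 17/5 = -168 + 17/5 = -823/5 ≈ -164.60)
A*(B + 8) = -823*(-5 + 8)/5 = -823/5*3 = -2469/5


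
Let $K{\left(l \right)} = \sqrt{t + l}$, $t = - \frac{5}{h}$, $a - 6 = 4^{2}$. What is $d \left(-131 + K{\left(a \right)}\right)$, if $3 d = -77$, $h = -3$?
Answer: $\frac{10087}{3} - \frac{77 \sqrt{213}}{9} \approx 3237.5$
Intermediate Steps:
$a = 22$ ($a = 6 + 4^{2} = 6 + 16 = 22$)
$t = \frac{5}{3}$ ($t = - \frac{5}{-3} = \left(-5\right) \left(- \frac{1}{3}\right) = \frac{5}{3} \approx 1.6667$)
$d = - \frac{77}{3}$ ($d = \frac{1}{3} \left(-77\right) = - \frac{77}{3} \approx -25.667$)
$K{\left(l \right)} = \sqrt{\frac{5}{3} + l}$
$d \left(-131 + K{\left(a \right)}\right) = - \frac{77 \left(-131 + \frac{\sqrt{15 + 9 \cdot 22}}{3}\right)}{3} = - \frac{77 \left(-131 + \frac{\sqrt{15 + 198}}{3}\right)}{3} = - \frac{77 \left(-131 + \frac{\sqrt{213}}{3}\right)}{3} = \frac{10087}{3} - \frac{77 \sqrt{213}}{9}$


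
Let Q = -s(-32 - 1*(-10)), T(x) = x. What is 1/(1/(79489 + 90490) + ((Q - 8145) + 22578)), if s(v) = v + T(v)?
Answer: 169979/2460785984 ≈ 6.9075e-5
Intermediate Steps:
s(v) = 2*v (s(v) = v + v = 2*v)
Q = 44 (Q = -2*(-32 - 1*(-10)) = -2*(-32 + 10) = -2*(-22) = -1*(-44) = 44)
1/(1/(79489 + 90490) + ((Q - 8145) + 22578)) = 1/(1/(79489 + 90490) + ((44 - 8145) + 22578)) = 1/(1/169979 + (-8101 + 22578)) = 1/(1/169979 + 14477) = 1/(2460785984/169979) = 169979/2460785984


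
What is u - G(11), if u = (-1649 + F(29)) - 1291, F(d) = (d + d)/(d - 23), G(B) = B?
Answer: -8824/3 ≈ -2941.3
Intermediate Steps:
F(d) = 2*d/(-23 + d) (F(d) = (2*d)/(-23 + d) = 2*d/(-23 + d))
u = -8791/3 (u = (-1649 + 2*29/(-23 + 29)) - 1291 = (-1649 + 2*29/6) - 1291 = (-1649 + 2*29*(1/6)) - 1291 = (-1649 + 29/3) - 1291 = -4918/3 - 1291 = -8791/3 ≈ -2930.3)
u - G(11) = -8791/3 - 1*11 = -8791/3 - 11 = -8824/3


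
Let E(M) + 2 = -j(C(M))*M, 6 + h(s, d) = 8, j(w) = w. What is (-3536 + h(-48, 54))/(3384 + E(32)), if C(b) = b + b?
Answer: -1767/667 ≈ -2.6492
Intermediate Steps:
C(b) = 2*b
h(s, d) = 2 (h(s, d) = -6 + 8 = 2)
E(M) = -2 - 2*M² (E(M) = -2 - 2*M*M = -2 - 2*M²)
(-3536 + h(-48, 54))/(3384 + E(32)) = (-3536 + 2)/(3384 + (-2 - 2*32²)) = -3534/(3384 + (-2 - 2*1024)) = -3534/(3384 + (-2 - 2048)) = -3534/(3384 - 2050) = -3534/1334 = -3534*1/1334 = -1767/667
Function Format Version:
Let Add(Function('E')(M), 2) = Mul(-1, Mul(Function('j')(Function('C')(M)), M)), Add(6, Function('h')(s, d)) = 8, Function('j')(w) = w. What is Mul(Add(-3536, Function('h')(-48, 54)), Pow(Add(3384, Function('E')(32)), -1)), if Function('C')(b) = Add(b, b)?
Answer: Rational(-1767, 667) ≈ -2.6492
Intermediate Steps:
Function('C')(b) = Mul(2, b)
Function('h')(s, d) = 2 (Function('h')(s, d) = Add(-6, 8) = 2)
Function('E')(M) = Add(-2, Mul(-2, Pow(M, 2))) (Function('E')(M) = Add(-2, Mul(-1, Mul(Mul(2, M), M))) = Add(-2, Mul(-1, Mul(2, Pow(M, 2)))) = Add(-2, Mul(-2, Pow(M, 2))))
Mul(Add(-3536, Function('h')(-48, 54)), Pow(Add(3384, Function('E')(32)), -1)) = Mul(Add(-3536, 2), Pow(Add(3384, Add(-2, Mul(-2, Pow(32, 2)))), -1)) = Mul(-3534, Pow(Add(3384, Add(-2, Mul(-2, 1024))), -1)) = Mul(-3534, Pow(Add(3384, Add(-2, -2048)), -1)) = Mul(-3534, Pow(Add(3384, -2050), -1)) = Mul(-3534, Pow(1334, -1)) = Mul(-3534, Rational(1, 1334)) = Rational(-1767, 667)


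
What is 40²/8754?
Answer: 800/4377 ≈ 0.18277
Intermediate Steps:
40²/8754 = 1600*(1/8754) = 800/4377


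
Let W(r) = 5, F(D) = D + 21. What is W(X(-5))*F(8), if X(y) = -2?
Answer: 145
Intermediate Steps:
F(D) = 21 + D
W(X(-5))*F(8) = 5*(21 + 8) = 5*29 = 145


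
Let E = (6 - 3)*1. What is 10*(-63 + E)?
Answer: -600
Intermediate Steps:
E = 3 (E = 3*1 = 3)
10*(-63 + E) = 10*(-63 + 3) = 10*(-60) = -600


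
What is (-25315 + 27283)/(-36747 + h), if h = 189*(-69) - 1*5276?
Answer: -246/6883 ≈ -0.035740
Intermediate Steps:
h = -18317 (h = -13041 - 5276 = -18317)
(-25315 + 27283)/(-36747 + h) = (-25315 + 27283)/(-36747 - 18317) = 1968/(-55064) = 1968*(-1/55064) = -246/6883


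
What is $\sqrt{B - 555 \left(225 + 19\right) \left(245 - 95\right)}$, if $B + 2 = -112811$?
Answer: $743 i \sqrt{37} \approx 4519.5 i$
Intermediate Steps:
$B = -112813$ ($B = -2 - 112811 = -112813$)
$\sqrt{B - 555 \left(225 + 19\right) \left(245 - 95\right)} = \sqrt{-112813 - 555 \left(225 + 19\right) \left(245 - 95\right)} = \sqrt{-112813 - 555 \cdot 244 \cdot 150} = \sqrt{-112813 - 20313000} = \sqrt{-20425813} = 743 i \sqrt{37}$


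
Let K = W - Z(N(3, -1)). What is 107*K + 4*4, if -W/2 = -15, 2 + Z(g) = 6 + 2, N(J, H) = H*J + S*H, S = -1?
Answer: 2584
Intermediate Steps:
N(J, H) = -H + H*J (N(J, H) = H*J - H = -H + H*J)
Z(g) = 6 (Z(g) = -2 + (6 + 2) = -2 + 8 = 6)
W = 30 (W = -2*(-15) = 30)
K = 24 (K = 30 - 1*6 = 30 - 6 = 24)
107*K + 4*4 = 107*24 + 4*4 = 2568 + 16 = 2584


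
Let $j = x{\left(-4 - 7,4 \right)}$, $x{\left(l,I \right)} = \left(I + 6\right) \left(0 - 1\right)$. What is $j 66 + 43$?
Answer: $-617$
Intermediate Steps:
$x{\left(l,I \right)} = -6 - I$ ($x{\left(l,I \right)} = \left(6 + I\right) \left(-1\right) = -6 - I$)
$j = -10$ ($j = -6 - 4 = -10$)
$j 66 + 43 = \left(-10\right) 66 + 43 = -660 + 43 = -617$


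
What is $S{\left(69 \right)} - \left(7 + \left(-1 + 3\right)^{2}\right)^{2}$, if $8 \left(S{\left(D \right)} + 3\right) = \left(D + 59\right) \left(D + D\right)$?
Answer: $2084$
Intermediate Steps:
$S{\left(D \right)} = -3 + \frac{D \left(59 + D\right)}{4}$ ($S{\left(D \right)} = -3 + \frac{\left(D + 59\right) \left(D + D\right)}{8} = -3 + \frac{\left(59 + D\right) 2 D}{8} = -3 + \frac{2 D \left(59 + D\right)}{8} = -3 + \frac{D \left(59 + D\right)}{4}$)
$S{\left(69 \right)} - \left(7 + \left(-1 + 3\right)^{2}\right)^{2} = \left(-3 + \frac{69^{2}}{4} + \frac{59}{4} \cdot 69\right) - \left(7 + \left(-1 + 3\right)^{2}\right)^{2} = \left(-3 + \frac{1}{4} \cdot 4761 + \frac{4071}{4}\right) - \left(7 + 2^{2}\right)^{2} = \left(-3 + \frac{4761}{4} + \frac{4071}{4}\right) - \left(7 + 4\right)^{2} = 2205 - 11^{2} = 2205 - 121 = 2084$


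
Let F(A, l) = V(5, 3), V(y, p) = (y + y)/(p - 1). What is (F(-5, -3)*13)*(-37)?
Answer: -2405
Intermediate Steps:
V(y, p) = 2*y/(-1 + p) (V(y, p) = (2*y)/(-1 + p) = 2*y/(-1 + p))
F(A, l) = 5 (F(A, l) = 2*5/(-1 + 3) = 2*5/2 = 2*5*(1/2) = 5)
(F(-5, -3)*13)*(-37) = (5*13)*(-37) = 65*(-37) = -2405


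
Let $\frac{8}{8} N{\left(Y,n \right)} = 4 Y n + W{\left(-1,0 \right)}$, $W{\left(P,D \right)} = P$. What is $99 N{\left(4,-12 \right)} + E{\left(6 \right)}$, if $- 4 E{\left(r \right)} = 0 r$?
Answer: $-19107$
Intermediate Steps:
$N{\left(Y,n \right)} = -1 + 4 Y n$ ($N{\left(Y,n \right)} = 4 Y n - 1 = -1 + 4 Y n$)
$E{\left(r \right)} = 0$ ($E{\left(r \right)} = - \frac{0 r}{4} = \left(- \frac{1}{4}\right) 0 = 0$)
$99 N{\left(4,-12 \right)} + E{\left(6 \right)} = 99 \left(-1 + 4 \cdot 4 \left(-12\right)\right) + 0 = 99 \left(-1 - 192\right) + 0 = 99 \left(-193\right) + 0 = -19107 + 0 = -19107$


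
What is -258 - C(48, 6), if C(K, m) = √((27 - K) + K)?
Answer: -258 - 3*√3 ≈ -263.20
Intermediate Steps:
C(K, m) = 3*√3 (C(K, m) = √27 = 3*√3)
-258 - C(48, 6) = -258 - 3*√3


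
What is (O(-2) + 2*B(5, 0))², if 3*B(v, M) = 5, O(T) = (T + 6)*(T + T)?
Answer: 1444/9 ≈ 160.44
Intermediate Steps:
O(T) = 2*T*(6 + T) (O(T) = (6 + T)*(2*T) = 2*T*(6 + T))
B(v, M) = 5/3 (B(v, M) = (⅓)*5 = 5/3)
(O(-2) + 2*B(5, 0))² = (2*(-2)*(6 - 2) + 2*(5/3))² = (2*(-2)*4 + 10/3)² = (-16 + 10/3)² = (-38/3)² = 1444/9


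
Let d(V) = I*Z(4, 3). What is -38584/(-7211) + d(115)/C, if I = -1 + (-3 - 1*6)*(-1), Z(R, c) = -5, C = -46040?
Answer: 44417395/8299861 ≈ 5.3516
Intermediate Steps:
I = 8 (I = -1 + (-3 - 6)*(-1) = -1 - 9*(-1) = -1 + 9 = 8)
d(V) = -40 (d(V) = 8*(-5) = -40)
-38584/(-7211) + d(115)/C = -38584/(-7211) - 40/(-46040) = -38584*(-1/7211) - 40*(-1/46040) = 38584/7211 + 1/1151 = 44417395/8299861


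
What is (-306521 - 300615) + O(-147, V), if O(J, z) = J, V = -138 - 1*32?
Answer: -607283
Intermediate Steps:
V = -170 (V = -138 - 32 = -170)
(-306521 - 300615) + O(-147, V) = (-306521 - 300615) - 147 = -607136 - 147 = -607283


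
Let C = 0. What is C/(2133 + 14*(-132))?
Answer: 0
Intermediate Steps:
C/(2133 + 14*(-132)) = 0/(2133 + 14*(-132)) = 0/(2133 - 1848) = 0/285 = (1/285)*0 = 0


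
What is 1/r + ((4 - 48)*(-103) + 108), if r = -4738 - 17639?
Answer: 103829279/22377 ≈ 4640.0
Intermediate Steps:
r = -22377
1/r + ((4 - 48)*(-103) + 108) = 1/(-22377) + ((4 - 48)*(-103) + 108) = -1/22377 + (-44*(-103) + 108) = -1/22377 + (4532 + 108) = -1/22377 + 4640 = 103829279/22377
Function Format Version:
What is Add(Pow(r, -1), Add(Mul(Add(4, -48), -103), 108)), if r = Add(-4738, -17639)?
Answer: Rational(103829279, 22377) ≈ 4640.0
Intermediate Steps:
r = -22377
Add(Pow(r, -1), Add(Mul(Add(4, -48), -103), 108)) = Add(Pow(-22377, -1), Add(Mul(Add(4, -48), -103), 108)) = Add(Rational(-1, 22377), Add(Mul(-44, -103), 108)) = Add(Rational(-1, 22377), Add(4532, 108)) = Add(Rational(-1, 22377), 4640) = Rational(103829279, 22377)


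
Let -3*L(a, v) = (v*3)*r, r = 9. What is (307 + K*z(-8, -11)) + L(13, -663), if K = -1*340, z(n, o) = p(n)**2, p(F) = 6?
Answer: -5966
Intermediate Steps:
z(n, o) = 36 (z(n, o) = 6**2 = 36)
L(a, v) = -9*v (L(a, v) = -v*3*9/3 = -3*v*9/3 = -9*v)
K = -340
(307 + K*z(-8, -11)) + L(13, -663) = (307 - 340*36) - 9*(-663) = (307 - 12240) + 5967 = -11933 + 5967 = -5966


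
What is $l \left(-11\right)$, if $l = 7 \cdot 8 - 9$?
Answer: $-517$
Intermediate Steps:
$l = 47$ ($l = 56 - 9 = 47$)
$l \left(-11\right) = 47 \left(-11\right) = -517$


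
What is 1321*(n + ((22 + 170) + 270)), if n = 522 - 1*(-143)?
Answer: 1488767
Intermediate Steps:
n = 665 (n = 522 + 143 = 665)
1321*(n + ((22 + 170) + 270)) = 1321*(665 + ((22 + 170) + 270)) = 1321*(665 + (192 + 270)) = 1321*(665 + 462) = 1321*1127 = 1488767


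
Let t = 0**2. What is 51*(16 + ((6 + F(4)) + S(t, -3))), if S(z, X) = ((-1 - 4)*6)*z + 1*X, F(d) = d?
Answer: 1173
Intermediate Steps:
t = 0
S(z, X) = X - 30*z (S(z, X) = (-5*6)*z + X = -30*z + X = X - 30*z)
51*(16 + ((6 + F(4)) + S(t, -3))) = 51*(16 + ((6 + 4) + (-3 - 30*0))) = 51*(16 + (10 + (-3 + 0))) = 51*(16 + (10 - 3)) = 51*(16 + 7) = 51*23 = 1173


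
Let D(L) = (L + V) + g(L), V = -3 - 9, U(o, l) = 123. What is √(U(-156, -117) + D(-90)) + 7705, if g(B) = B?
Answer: 7705 + I*√69 ≈ 7705.0 + 8.3066*I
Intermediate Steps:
V = -12
D(L) = -12 + 2*L (D(L) = (L - 12) + L = (-12 + L) + L = -12 + 2*L)
√(U(-156, -117) + D(-90)) + 7705 = √(123 + (-12 + 2*(-90))) + 7705 = √(123 + (-12 - 180)) + 7705 = √(123 - 192) + 7705 = √(-69) + 7705 = I*√69 + 7705 = 7705 + I*√69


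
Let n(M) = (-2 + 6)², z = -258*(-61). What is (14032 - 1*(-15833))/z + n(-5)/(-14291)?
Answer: 142182969/74970586 ≈ 1.8965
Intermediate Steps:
z = 15738
n(M) = 16 (n(M) = 4² = 16)
(14032 - 1*(-15833))/z + n(-5)/(-14291) = (14032 - 1*(-15833))/15738 + 16/(-14291) = (14032 + 15833)*(1/15738) + 16*(-1/14291) = 29865*(1/15738) - 16/14291 = 9955/5246 - 16/14291 = 142182969/74970586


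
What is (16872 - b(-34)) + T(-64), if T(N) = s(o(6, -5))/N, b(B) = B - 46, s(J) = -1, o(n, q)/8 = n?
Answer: 1084929/64 ≈ 16952.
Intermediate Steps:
o(n, q) = 8*n
b(B) = -46 + B
T(N) = -1/N
(16872 - b(-34)) + T(-64) = (16872 - (-46 - 34)) - 1/(-64) = (16872 - 1*(-80)) - 1*(-1/64) = (16872 + 80) + 1/64 = 16952 + 1/64 = 1084929/64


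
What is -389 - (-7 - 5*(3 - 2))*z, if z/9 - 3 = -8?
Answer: -929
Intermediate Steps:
z = -45 (z = 27 + 9*(-8) = 27 - 72 = -45)
-389 - (-7 - 5*(3 - 2))*z = -389 - (-7 - 5*(3 - 2))*(-45) = -389 - (-7 - 5*1)*(-45) = -389 - (-7 - 5)*(-45) = -389 - (-12)*(-45) = -389 - 1*540 = -389 - 540 = -929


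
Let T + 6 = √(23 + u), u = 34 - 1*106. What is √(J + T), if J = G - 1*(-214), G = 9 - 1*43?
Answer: √(174 + 7*I) ≈ 13.194 + 0.26528*I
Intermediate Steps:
u = -72 (u = 34 - 106 = -72)
G = -34 (G = 9 - 43 = -34)
T = -6 + 7*I (T = -6 + √(23 - 72) = -6 + √(-49) = -6 + 7*I ≈ -6.0 + 7.0*I)
J = 180 (J = -34 - 1*(-214) = -34 + 214 = 180)
√(J + T) = √(180 + (-6 + 7*I)) = √(174 + 7*I)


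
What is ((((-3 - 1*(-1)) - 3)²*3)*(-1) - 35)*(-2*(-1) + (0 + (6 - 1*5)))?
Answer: -330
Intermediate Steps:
((((-3 - 1*(-1)) - 3)²*3)*(-1) - 35)*(-2*(-1) + (0 + (6 - 1*5))) = ((((-3 + 1) - 3)²*3)*(-1) - 35)*(2 + (0 + (6 - 5))) = (((-2 - 3)²*3)*(-1) - 35)*(2 + (0 + 1)) = (((-5)²*3)*(-1) - 35)*(2 + 1) = ((25*3)*(-1) - 35)*3 = (75*(-1) - 35)*3 = (-75 - 35)*3 = -110*3 = -330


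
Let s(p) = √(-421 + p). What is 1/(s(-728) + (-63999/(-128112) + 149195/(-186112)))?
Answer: -74537755747235072/283530915224447596417 - 246743601759453184*I*√1149/283530915224447596417 ≈ -0.00026289 - 0.029499*I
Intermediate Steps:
1/(s(-728) + (-63999/(-128112) + 149195/(-186112))) = 1/(√(-421 - 728) + (-63999/(-128112) + 149195/(-186112))) = 1/(√(-1149) + (-63999*(-1/128112) + 149195*(-1/186112))) = 1/(I*√1149 + (21333/42704 - 149195/186112)) = 1/(I*√1149 - 150055999/496732928) = 1/(-150055999/496732928 + I*√1149)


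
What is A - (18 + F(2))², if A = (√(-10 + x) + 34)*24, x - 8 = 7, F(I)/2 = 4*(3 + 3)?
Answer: -3540 + 24*√5 ≈ -3486.3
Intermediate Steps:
F(I) = 48 (F(I) = 2*(4*(3 + 3)) = 2*(4*6) = 2*24 = 48)
x = 15 (x = 8 + 7 = 15)
A = 816 + 24*√5 (A = (√(-10 + 15) + 34)*24 = (√5 + 34)*24 = (34 + √5)*24 = 816 + 24*√5 ≈ 869.67)
A - (18 + F(2))² = (816 + 24*√5) - (18 + 48)² = (816 + 24*√5) - 1*66² = (816 + 24*√5) - 1*4356 = (816 + 24*√5) - 4356 = -3540 + 24*√5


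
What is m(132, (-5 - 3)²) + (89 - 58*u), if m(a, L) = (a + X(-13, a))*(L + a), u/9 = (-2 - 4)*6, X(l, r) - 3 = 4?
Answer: 46125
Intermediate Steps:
X(l, r) = 7 (X(l, r) = 3 + 4 = 7)
u = -324 (u = 9*((-2 - 4)*6) = 9*(-6*6) = 9*(-36) = -324)
m(a, L) = (7 + a)*(L + a) (m(a, L) = (a + 7)*(L + a) = (7 + a)*(L + a))
m(132, (-5 - 3)²) + (89 - 58*u) = (132² + 7*(-5 - 3)² + 7*132 + (-5 - 3)²*132) + (89 - 58*(-324)) = (17424 + 7*(-8)² + 924 + (-8)²*132) + (89 + 18792) = (17424 + 7*64 + 924 + 64*132) + 18881 = (17424 + 448 + 924 + 8448) + 18881 = 27244 + 18881 = 46125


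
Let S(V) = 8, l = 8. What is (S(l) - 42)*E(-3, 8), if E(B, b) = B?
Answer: 102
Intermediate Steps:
(S(l) - 42)*E(-3, 8) = (8 - 42)*(-3) = -34*(-3) = 102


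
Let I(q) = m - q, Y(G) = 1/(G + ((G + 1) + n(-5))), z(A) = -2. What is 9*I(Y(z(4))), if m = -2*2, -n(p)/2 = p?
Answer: -261/7 ≈ -37.286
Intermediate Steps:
n(p) = -2*p
m = -4
Y(G) = 1/(11 + 2*G) (Y(G) = 1/(G + ((G + 1) - 2*(-5))) = 1/(G + ((1 + G) + 10)) = 1/(G + (11 + G)) = 1/(11 + 2*G))
I(q) = -4 - q
9*I(Y(z(4))) = 9*(-4 - 1/(11 + 2*(-2))) = 9*(-4 - 1/(11 - 4)) = 9*(-4 - 1/7) = 9*(-4 - 1*⅐) = 9*(-4 - ⅐) = 9*(-29/7) = -261/7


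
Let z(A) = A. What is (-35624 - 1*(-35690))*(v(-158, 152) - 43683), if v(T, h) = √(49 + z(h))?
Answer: -2883078 + 66*√201 ≈ -2.8821e+6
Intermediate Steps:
v(T, h) = √(49 + h)
(-35624 - 1*(-35690))*(v(-158, 152) - 43683) = (-35624 - 1*(-35690))*(√(49 + 152) - 43683) = (-35624 + 35690)*(√201 - 43683) = 66*(-43683 + √201) = -2883078 + 66*√201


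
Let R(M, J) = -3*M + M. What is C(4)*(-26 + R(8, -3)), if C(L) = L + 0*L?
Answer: -168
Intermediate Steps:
R(M, J) = -2*M
C(L) = L (C(L) = L + 0 = L)
C(4)*(-26 + R(8, -3)) = 4*(-26 - 2*8) = 4*(-26 - 16) = 4*(-42) = -168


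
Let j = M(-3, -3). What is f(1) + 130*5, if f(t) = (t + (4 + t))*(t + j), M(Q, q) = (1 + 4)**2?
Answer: 806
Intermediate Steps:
M(Q, q) = 25 (M(Q, q) = 5**2 = 25)
j = 25
f(t) = (4 + 2*t)*(25 + t) (f(t) = (t + (4 + t))*(t + 25) = (4 + 2*t)*(25 + t))
f(1) + 130*5 = (100 + 2*1**2 + 54*1) + 130*5 = (100 + 2*1 + 54) + 650 = (100 + 2 + 54) + 650 = 156 + 650 = 806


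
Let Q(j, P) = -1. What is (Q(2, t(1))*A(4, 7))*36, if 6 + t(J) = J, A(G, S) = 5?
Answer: -180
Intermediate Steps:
t(J) = -6 + J
(Q(2, t(1))*A(4, 7))*36 = -1*5*36 = -5*36 = -180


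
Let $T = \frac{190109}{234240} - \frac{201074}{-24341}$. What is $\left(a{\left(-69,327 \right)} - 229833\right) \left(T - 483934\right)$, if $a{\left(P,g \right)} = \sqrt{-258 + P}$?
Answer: $\frac{211382291107673888541}{1900545280} - \frac{2759163711577631 i \sqrt{327}}{5701635840} \approx 1.1122 \cdot 10^{11} - 8.7509 \cdot 10^{6} i$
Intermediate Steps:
$T = \frac{51727016929}{5701635840}$ ($T = 190109 \cdot \frac{1}{234240} - - \frac{201074}{24341} = \frac{190109}{234240} + \frac{201074}{24341} = \frac{51727016929}{5701635840} \approx 9.0723$)
$\left(a{\left(-69,327 \right)} - 229833\right) \left(T - 483934\right) = \left(\sqrt{-258 - 69} - 229833\right) \left(\frac{51727016929}{5701635840} - 483934\right) = \left(\sqrt{-327} - 229833\right) \left(- \frac{2759163711577631}{5701635840}\right) = \left(i \sqrt{327} - 229833\right) \left(- \frac{2759163711577631}{5701635840}\right) = \left(-229833 + i \sqrt{327}\right) \left(- \frac{2759163711577631}{5701635840}\right) = \frac{211382291107673888541}{1900545280} - \frac{2759163711577631 i \sqrt{327}}{5701635840}$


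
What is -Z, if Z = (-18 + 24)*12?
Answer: -72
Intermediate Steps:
Z = 72 (Z = 6*12 = 72)
-Z = -1*72 = -72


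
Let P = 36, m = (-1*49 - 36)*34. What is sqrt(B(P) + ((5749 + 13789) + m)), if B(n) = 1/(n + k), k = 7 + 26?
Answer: sqrt(79261197)/69 ≈ 129.03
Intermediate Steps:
m = -2890 (m = (-49 - 36)*34 = -85*34 = -2890)
k = 33
B(n) = 1/(33 + n) (B(n) = 1/(n + 33) = 1/(33 + n))
sqrt(B(P) + ((5749 + 13789) + m)) = sqrt(1/(33 + 36) + ((5749 + 13789) - 2890)) = sqrt(1/69 + (19538 - 2890)) = sqrt(1/69 + 16648) = sqrt(1148713/69) = sqrt(79261197)/69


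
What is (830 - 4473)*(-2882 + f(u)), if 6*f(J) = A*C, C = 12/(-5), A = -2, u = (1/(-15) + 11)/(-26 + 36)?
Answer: 52481058/5 ≈ 1.0496e+7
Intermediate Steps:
u = 82/75 (u = (-1/15 + 11)/10 = (164/15)*(⅒) = 82/75 ≈ 1.0933)
C = -12/5 (C = 12*(-⅕) = -12/5 ≈ -2.4000)
f(J) = ⅘ (f(J) = (-2*(-12/5))/6 = (⅙)*(24/5) = ⅘)
(830 - 4473)*(-2882 + f(u)) = (830 - 4473)*(-2882 + ⅘) = -3643*(-14406/5) = 52481058/5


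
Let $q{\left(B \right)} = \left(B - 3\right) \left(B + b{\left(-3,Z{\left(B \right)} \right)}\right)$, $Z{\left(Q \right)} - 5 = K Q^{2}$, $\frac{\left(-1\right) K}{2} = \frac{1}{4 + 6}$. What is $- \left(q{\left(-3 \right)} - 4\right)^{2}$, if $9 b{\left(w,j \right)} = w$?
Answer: $-256$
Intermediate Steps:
$K = - \frac{1}{5}$ ($K = - \frac{2}{4 + 6} = - \frac{2}{10} = \left(-2\right) \frac{1}{10} = - \frac{1}{5} \approx -0.2$)
$Z{\left(Q \right)} = 5 - \frac{Q^{2}}{5}$
$b{\left(w,j \right)} = \frac{w}{9}$
$q{\left(B \right)} = \left(-3 + B\right) \left(- \frac{1}{3} + B\right)$ ($q{\left(B \right)} = \left(B - 3\right) \left(B + \frac{1}{9} \left(-3\right)\right) = \left(-3 + B\right) \left(B - \frac{1}{3}\right) = \left(-3 + B\right) \left(- \frac{1}{3} + B\right)$)
$- \left(q{\left(-3 \right)} - 4\right)^{2} = - \left(\left(1 + \left(-3\right)^{2} - -10\right) - 4\right)^{2} = - \left(\left(1 + 9 + 10\right) - 4\right)^{2} = - \left(20 - 4\right)^{2} = - 16^{2} = \left(-1\right) 256 = -256$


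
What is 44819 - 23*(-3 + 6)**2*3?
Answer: 44198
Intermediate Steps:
44819 - 23*(-3 + 6)**2*3 = 44819 - 23*3**2*3 = 44819 - 23*9*3 = 44819 - 207*3 = 44819 - 1*621 = 44819 - 621 = 44198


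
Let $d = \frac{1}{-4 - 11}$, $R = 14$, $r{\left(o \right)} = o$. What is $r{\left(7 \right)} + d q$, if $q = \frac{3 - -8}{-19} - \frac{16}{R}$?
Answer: $\frac{14194}{1995} \approx 7.1148$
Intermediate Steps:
$d = - \frac{1}{15}$ ($d = \frac{1}{-15} = - \frac{1}{15} \approx -0.066667$)
$q = - \frac{229}{133}$ ($q = \frac{3 - -8}{-19} - \frac{16}{14} = \left(3 + 8\right) \left(- \frac{1}{19}\right) - \frac{8}{7} = 11 \left(- \frac{1}{19}\right) - \frac{8}{7} = - \frac{11}{19} - \frac{8}{7} = - \frac{229}{133} \approx -1.7218$)
$r{\left(7 \right)} + d q = 7 - - \frac{229}{1995} = 7 + \frac{229}{1995} = \frac{14194}{1995}$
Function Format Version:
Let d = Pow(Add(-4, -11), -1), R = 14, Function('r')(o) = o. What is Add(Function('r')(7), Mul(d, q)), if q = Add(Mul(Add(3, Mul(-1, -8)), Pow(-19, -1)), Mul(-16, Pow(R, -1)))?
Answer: Rational(14194, 1995) ≈ 7.1148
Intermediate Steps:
d = Rational(-1, 15) (d = Pow(-15, -1) = Rational(-1, 15) ≈ -0.066667)
q = Rational(-229, 133) (q = Add(Mul(Add(3, Mul(-1, -8)), Pow(-19, -1)), Mul(-16, Pow(14, -1))) = Add(Mul(Add(3, 8), Rational(-1, 19)), Mul(-16, Rational(1, 14))) = Add(Mul(11, Rational(-1, 19)), Rational(-8, 7)) = Add(Rational(-11, 19), Rational(-8, 7)) = Rational(-229, 133) ≈ -1.7218)
Add(Function('r')(7), Mul(d, q)) = Add(7, Mul(Rational(-1, 15), Rational(-229, 133))) = Add(7, Rational(229, 1995)) = Rational(14194, 1995)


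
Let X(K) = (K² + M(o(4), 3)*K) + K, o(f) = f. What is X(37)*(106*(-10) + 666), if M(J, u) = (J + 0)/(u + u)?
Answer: -1691048/3 ≈ -5.6368e+5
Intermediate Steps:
M(J, u) = J/(2*u) (M(J, u) = J/((2*u)) = J*(1/(2*u)) = J/(2*u))
X(K) = K² + 5*K/3 (X(K) = (K² + ((½)*4/3)*K) + K = (K² + ((½)*4*(⅓))*K) + K = (K² + 2*K/3) + K = K² + 5*K/3)
X(37)*(106*(-10) + 666) = ((⅓)*37*(5 + 3*37))*(106*(-10) + 666) = ((⅓)*37*(5 + 111))*(-1060 + 666) = ((⅓)*37*116)*(-394) = (4292/3)*(-394) = -1691048/3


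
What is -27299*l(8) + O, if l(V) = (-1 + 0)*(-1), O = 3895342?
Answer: 3868043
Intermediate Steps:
l(V) = 1 (l(V) = -1*(-1) = 1)
-27299*l(8) + O = -27299*1 + 3895342 = -27299 + 3895342 = 3868043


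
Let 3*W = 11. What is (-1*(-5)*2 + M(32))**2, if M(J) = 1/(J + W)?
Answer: 1151329/11449 ≈ 100.56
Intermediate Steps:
W = 11/3 (W = (1/3)*11 = 11/3 ≈ 3.6667)
M(J) = 1/(11/3 + J) (M(J) = 1/(J + 11/3) = 1/(11/3 + J))
(-1*(-5)*2 + M(32))**2 = (-1*(-5)*2 + 3/(11 + 3*32))**2 = (5*2 + 3/(11 + 96))**2 = (10 + 3/107)**2 = (1073/107)**2 = 1151329/11449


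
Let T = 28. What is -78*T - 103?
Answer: -2287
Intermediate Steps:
-78*T - 103 = -78*28 - 103 = -2184 - 103 = -2287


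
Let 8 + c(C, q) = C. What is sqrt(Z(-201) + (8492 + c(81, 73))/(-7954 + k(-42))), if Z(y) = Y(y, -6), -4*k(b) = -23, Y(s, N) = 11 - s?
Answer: 8*sqrt(3331238747)/31793 ≈ 14.523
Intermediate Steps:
c(C, q) = -8 + C
k(b) = 23/4 (k(b) = -1/4*(-23) = 23/4)
Z(y) = 11 - y
sqrt(Z(-201) + (8492 + c(81, 73))/(-7954 + k(-42))) = sqrt((11 - 1*(-201)) + (8492 + (-8 + 81))/(-7954 + 23/4)) = sqrt((11 + 201) + (8492 + 73)/(-31793/4)) = sqrt(212 + 8565*(-4/31793)) = sqrt(212 - 34260/31793) = sqrt(6705856/31793) = 8*sqrt(3331238747)/31793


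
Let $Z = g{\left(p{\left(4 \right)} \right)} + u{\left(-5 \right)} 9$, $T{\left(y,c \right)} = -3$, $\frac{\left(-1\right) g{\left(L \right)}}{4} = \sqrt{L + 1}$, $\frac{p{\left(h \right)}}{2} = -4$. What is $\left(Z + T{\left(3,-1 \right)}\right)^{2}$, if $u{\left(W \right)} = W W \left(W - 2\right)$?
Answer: $2489972 + 12624 i \sqrt{7} \approx 2.49 \cdot 10^{6} + 33400.0 i$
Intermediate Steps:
$p{\left(h \right)} = -8$ ($p{\left(h \right)} = 2 \left(-4\right) = -8$)
$g{\left(L \right)} = - 4 \sqrt{1 + L}$ ($g{\left(L \right)} = - 4 \sqrt{L + 1} = - 4 \sqrt{1 + L}$)
$u{\left(W \right)} = W^{2} \left(-2 + W\right)$
$Z = -1575 - 4 i \sqrt{7}$ ($Z = - 4 \sqrt{1 - 8} + \left(-5\right)^{2} \left(-2 - 5\right) 9 = - 4 \sqrt{-7} + 25 \left(-7\right) 9 = - 4 i \sqrt{7} - 1575 = -1575 - 4 i \sqrt{7} \approx -1575.0 - 10.583 i$)
$\left(Z + T{\left(3,-1 \right)}\right)^{2} = \left(\left(-1575 - 4 i \sqrt{7}\right) - 3\right)^{2} = \left(-1578 - 4 i \sqrt{7}\right)^{2}$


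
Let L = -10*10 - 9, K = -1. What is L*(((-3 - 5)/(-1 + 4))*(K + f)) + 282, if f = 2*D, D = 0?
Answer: -26/3 ≈ -8.6667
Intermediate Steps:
f = 0 (f = 2*0 = 0)
L = -109 (L = -100 - 9 = -109)
L*(((-3 - 5)/(-1 + 4))*(K + f)) + 282 = -109*(-3 - 5)/(-1 + 4)*(-1 + 0) + 282 = -109*(-8/3)*(-1) + 282 = -109*(-8*⅓)*(-1) + 282 = -(-872)*(-1)/3 + 282 = -109*8/3 + 282 = -872/3 + 282 = -26/3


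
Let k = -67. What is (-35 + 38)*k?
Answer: -201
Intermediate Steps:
(-35 + 38)*k = (-35 + 38)*(-67) = 3*(-67) = -201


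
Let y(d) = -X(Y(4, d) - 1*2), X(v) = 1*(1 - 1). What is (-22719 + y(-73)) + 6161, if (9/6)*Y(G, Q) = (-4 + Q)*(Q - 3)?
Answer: -16558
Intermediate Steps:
Y(G, Q) = 2*(-4 + Q)*(-3 + Q)/3 (Y(G, Q) = 2*((-4 + Q)*(Q - 3))/3 = 2*((-4 + Q)*(-3 + Q))/3 = 2*(-4 + Q)*(-3 + Q)/3)
X(v) = 0 (X(v) = 1*0 = 0)
y(d) = 0 (y(d) = -1*0 = 0)
(-22719 + y(-73)) + 6161 = (-22719 + 0) + 6161 = -22719 + 6161 = -16558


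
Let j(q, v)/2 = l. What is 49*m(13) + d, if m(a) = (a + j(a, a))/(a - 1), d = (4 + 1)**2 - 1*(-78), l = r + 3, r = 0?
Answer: 2167/12 ≈ 180.58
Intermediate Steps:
l = 3 (l = 0 + 3 = 3)
j(q, v) = 6 (j(q, v) = 2*3 = 6)
d = 103 (d = 5**2 + 78 = 25 + 78 = 103)
m(a) = (6 + a)/(-1 + a) (m(a) = (a + 6)/(a - 1) = (6 + a)/(-1 + a))
49*m(13) + d = 49*((6 + 13)/(-1 + 13)) + 103 = 49*(19/12) + 103 = 931/12 + 103 = 2167/12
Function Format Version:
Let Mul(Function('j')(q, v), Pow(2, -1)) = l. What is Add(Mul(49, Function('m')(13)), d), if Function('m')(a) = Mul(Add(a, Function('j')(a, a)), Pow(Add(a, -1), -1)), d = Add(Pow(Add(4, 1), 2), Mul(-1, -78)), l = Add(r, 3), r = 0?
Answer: Rational(2167, 12) ≈ 180.58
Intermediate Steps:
l = 3 (l = Add(0, 3) = 3)
Function('j')(q, v) = 6 (Function('j')(q, v) = Mul(2, 3) = 6)
d = 103 (d = Add(Pow(5, 2), 78) = Add(25, 78) = 103)
Function('m')(a) = Mul(Pow(Add(-1, a), -1), Add(6, a)) (Function('m')(a) = Mul(Add(a, 6), Pow(Add(a, -1), -1)) = Mul(Add(6, a), Pow(Add(-1, a), -1)) = Mul(Pow(Add(-1, a), -1), Add(6, a)))
Add(Mul(49, Function('m')(13)), d) = Add(Mul(49, Mul(Pow(Add(-1, 13), -1), Add(6, 13))), 103) = Add(Mul(49, Mul(Pow(12, -1), 19)), 103) = Add(Mul(49, Mul(Rational(1, 12), 19)), 103) = Add(Mul(49, Rational(19, 12)), 103) = Add(Rational(931, 12), 103) = Rational(2167, 12)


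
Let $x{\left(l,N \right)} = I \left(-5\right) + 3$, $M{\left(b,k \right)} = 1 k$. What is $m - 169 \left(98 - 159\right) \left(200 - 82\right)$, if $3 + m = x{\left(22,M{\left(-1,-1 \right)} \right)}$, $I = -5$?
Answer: $1216487$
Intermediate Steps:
$M{\left(b,k \right)} = k$
$x{\left(l,N \right)} = 28$ ($x{\left(l,N \right)} = \left(-5\right) \left(-5\right) + 3 = 25 + 3 = 28$)
$m = 25$ ($m = -3 + 28 = 25$)
$m - 169 \left(98 - 159\right) \left(200 - 82\right) = 25 - 169 \left(98 - 159\right) \left(200 - 82\right) = 25 - 169 \left(\left(-61\right) 118\right) = 25 - -1216462 = 25 + 1216462 = 1216487$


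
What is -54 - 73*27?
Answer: -2025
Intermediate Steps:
-54 - 73*27 = -54 - 1971 = -2025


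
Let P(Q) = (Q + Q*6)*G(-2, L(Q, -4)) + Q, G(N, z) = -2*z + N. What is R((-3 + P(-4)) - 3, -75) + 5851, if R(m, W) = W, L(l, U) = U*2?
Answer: 5776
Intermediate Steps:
L(l, U) = 2*U
G(N, z) = N - 2*z
P(Q) = 99*Q (P(Q) = (Q + Q*6)*(-2 - 4*(-4)) + Q = (Q + 6*Q)*(-2 - 2*(-8)) + Q = (7*Q)*(-2 + 16) + Q = (7*Q)*14 + Q = 98*Q + Q = 99*Q)
R((-3 + P(-4)) - 3, -75) + 5851 = -75 + 5851 = 5776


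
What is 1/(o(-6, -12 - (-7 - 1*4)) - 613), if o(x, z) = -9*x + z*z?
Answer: -1/558 ≈ -0.0017921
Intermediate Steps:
o(x, z) = z**2 - 9*x (o(x, z) = -9*x + z**2 = z**2 - 9*x)
1/(o(-6, -12 - (-7 - 1*4)) - 613) = 1/(((-12 - (-7 - 1*4))**2 - 9*(-6)) - 613) = 1/(((-12 - (-7 - 4))**2 + 54) - 613) = 1/(((-12 - 1*(-11))**2 + 54) - 613) = 1/(((-12 + 11)**2 + 54) - 613) = 1/(((-1)**2 + 54) - 613) = 1/((1 + 54) - 613) = 1/(55 - 613) = 1/(-558) = -1/558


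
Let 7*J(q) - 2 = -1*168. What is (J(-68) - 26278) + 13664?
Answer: -88464/7 ≈ -12638.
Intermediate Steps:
J(q) = -166/7 (J(q) = 2/7 + (-1*168)/7 = 2/7 + (⅐)*(-168) = 2/7 - 24 = -166/7)
(J(-68) - 26278) + 13664 = (-166/7 - 26278) + 13664 = -184112/7 + 13664 = -88464/7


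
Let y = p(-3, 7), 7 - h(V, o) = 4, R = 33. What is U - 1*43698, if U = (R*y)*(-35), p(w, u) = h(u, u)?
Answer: -47163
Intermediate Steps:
h(V, o) = 3 (h(V, o) = 7 - 1*4 = 7 - 4 = 3)
p(w, u) = 3
y = 3
U = -3465 (U = (33*3)*(-35) = 99*(-35) = -3465)
U - 1*43698 = -3465 - 1*43698 = -3465 - 43698 = -47163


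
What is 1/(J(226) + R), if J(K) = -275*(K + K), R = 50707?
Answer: -1/73593 ≈ -1.3588e-5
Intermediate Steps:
J(K) = -550*K
1/(J(226) + R) = 1/(-550*226 + 50707) = 1/(-124300 + 50707) = 1/(-73593) = -1/73593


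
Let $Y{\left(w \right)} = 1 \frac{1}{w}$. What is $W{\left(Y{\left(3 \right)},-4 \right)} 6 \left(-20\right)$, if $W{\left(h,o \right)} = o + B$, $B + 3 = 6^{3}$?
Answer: $-25080$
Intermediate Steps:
$B = 213$ ($B = -3 + 6^{3} = -3 + 216 = 213$)
$Y{\left(w \right)} = \frac{1}{w}$
$W{\left(h,o \right)} = 213 + o$ ($W{\left(h,o \right)} = o + 213 = 213 + o$)
$W{\left(Y{\left(3 \right)},-4 \right)} 6 \left(-20\right) = \left(213 - 4\right) 6 \left(-20\right) = 209 \cdot 6 \left(-20\right) = 1254 \left(-20\right) = -25080$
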